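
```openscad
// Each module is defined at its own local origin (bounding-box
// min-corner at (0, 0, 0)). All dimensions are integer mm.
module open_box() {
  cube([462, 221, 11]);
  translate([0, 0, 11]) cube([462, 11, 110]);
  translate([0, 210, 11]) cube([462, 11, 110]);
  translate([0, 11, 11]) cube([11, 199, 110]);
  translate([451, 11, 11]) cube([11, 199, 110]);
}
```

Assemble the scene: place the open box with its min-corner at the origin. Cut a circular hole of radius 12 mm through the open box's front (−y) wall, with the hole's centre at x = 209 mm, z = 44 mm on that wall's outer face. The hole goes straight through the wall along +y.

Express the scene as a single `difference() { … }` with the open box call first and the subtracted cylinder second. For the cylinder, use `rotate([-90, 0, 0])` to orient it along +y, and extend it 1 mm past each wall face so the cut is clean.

difference() {
  open_box();
  translate([209, -1, 44]) rotate([-90, 0, 0]) cylinder(h = 13, r = 12);
}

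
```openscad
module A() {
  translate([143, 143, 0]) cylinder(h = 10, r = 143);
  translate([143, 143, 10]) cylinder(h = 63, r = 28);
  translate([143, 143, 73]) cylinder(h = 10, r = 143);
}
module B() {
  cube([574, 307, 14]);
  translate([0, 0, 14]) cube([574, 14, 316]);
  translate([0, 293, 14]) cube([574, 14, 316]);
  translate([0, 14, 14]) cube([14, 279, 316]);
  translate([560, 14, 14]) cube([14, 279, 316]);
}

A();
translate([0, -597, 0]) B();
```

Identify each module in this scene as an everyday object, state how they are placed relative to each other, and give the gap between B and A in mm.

The open box's nearest face is 290 mm from the spool's −y face.

A is a spool. B is an open box. The open box is on the floor beside the spool on its −y side. The gap between the open box and the spool is 290 mm.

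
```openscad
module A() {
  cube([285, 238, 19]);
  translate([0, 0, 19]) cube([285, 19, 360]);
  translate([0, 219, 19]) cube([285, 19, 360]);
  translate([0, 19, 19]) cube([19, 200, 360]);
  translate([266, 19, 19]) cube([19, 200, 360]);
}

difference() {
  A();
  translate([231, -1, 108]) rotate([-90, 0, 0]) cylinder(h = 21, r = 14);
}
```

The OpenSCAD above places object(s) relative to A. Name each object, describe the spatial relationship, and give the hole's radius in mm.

A is an open box. The open box has a circular hole through its front wall. The hole's radius is 14 mm.

The subtracted cylinder has r = 14 mm.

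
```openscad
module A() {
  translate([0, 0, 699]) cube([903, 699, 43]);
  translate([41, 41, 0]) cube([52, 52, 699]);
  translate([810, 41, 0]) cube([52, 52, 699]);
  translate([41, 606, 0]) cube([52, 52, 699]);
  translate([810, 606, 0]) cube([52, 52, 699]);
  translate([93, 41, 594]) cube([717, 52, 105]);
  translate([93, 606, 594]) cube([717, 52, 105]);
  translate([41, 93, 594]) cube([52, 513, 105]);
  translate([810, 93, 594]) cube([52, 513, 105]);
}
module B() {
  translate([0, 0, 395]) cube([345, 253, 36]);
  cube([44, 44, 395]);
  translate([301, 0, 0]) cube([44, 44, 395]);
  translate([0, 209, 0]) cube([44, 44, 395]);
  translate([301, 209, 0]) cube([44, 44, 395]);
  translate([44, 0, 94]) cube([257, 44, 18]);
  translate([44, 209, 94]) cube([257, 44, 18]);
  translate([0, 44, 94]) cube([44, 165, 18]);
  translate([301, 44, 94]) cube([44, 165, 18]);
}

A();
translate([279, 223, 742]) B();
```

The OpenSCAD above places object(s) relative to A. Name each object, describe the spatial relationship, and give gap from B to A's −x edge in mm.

The stool's min-x is at 279; the table's min-x is 0; gap = 279 mm.

A is a table. B is a stool. The stool is on top of the table, centred. The gap from the stool to the table's −x edge is 279 mm.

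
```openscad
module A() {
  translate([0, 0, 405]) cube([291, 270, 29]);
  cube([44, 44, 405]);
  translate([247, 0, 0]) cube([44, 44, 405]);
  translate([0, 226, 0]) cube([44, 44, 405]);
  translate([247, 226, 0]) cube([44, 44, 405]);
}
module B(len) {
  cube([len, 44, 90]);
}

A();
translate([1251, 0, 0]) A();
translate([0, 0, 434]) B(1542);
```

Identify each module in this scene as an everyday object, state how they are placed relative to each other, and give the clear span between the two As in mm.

A is a stool. B is a beam. A beam spans the tops of two stools. The clear span between the two stools is 960 mm.

Second stool starts at x = 1251; first ends at x = 291; clear span = 1251 − 291 = 960 mm.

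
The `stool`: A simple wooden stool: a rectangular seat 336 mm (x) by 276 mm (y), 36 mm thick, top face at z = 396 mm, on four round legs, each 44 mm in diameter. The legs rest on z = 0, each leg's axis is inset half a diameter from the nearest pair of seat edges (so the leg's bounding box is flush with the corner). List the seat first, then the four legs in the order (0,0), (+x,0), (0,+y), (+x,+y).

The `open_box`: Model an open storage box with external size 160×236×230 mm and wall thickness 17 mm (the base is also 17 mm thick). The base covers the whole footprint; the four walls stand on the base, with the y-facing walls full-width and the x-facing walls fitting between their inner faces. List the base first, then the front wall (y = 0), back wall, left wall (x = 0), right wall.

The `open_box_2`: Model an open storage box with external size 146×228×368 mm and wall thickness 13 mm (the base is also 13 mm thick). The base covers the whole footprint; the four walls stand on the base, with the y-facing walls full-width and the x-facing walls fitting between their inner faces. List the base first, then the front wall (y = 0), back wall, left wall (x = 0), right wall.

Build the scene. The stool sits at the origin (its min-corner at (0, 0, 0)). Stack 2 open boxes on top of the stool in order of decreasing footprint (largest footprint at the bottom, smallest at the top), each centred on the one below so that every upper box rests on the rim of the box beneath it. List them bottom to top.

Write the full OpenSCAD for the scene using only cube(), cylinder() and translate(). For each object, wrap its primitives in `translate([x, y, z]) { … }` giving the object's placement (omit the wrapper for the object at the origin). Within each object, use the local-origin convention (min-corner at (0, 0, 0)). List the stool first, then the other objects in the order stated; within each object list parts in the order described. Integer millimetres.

translate([0, 0, 360]) cube([336, 276, 36]);
translate([22, 22, 0]) cylinder(h = 360, r = 22);
translate([314, 22, 0]) cylinder(h = 360, r = 22);
translate([22, 254, 0]) cylinder(h = 360, r = 22);
translate([314, 254, 0]) cylinder(h = 360, r = 22);
translate([88, 20, 396]) {
  cube([160, 236, 17]);
  translate([0, 0, 17]) cube([160, 17, 213]);
  translate([0, 219, 17]) cube([160, 17, 213]);
  translate([0, 17, 17]) cube([17, 202, 213]);
  translate([143, 17, 17]) cube([17, 202, 213]);
}
translate([95, 24, 626]) {
  cube([146, 228, 13]);
  translate([0, 0, 13]) cube([146, 13, 355]);
  translate([0, 215, 13]) cube([146, 13, 355]);
  translate([0, 13, 13]) cube([13, 202, 355]);
  translate([133, 13, 13]) cube([13, 202, 355]);
}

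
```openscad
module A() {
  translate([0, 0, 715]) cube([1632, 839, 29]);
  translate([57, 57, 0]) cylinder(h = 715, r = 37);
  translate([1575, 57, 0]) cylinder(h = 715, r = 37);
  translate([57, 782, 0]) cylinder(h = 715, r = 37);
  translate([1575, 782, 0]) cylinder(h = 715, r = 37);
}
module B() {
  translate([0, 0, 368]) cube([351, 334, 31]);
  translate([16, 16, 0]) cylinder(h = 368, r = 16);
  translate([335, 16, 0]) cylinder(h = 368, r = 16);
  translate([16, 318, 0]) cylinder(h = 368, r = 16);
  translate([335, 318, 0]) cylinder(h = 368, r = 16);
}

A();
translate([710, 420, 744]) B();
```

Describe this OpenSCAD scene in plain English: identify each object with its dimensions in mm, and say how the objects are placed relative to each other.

A is a table: top 1632 mm (x) × 839 mm (y), 29 mm thick, upper face at z = 744 mm, on four round legs of 74 mm diameter, each leg's bounding box inset 20 mm from the nearest pair of top edges, running from z = 0 to the bottom of the top.

B is a four-legged stool. The seat is a 351×334×31 mm slab whose top surface is at z = 399 mm; four round legs, each 32 mm in diameter, run from the floor (z = 0) to the underside of the seat, each leg's axis is inset half a diameter from the nearest pair of seat edges (so the leg's bounding box is flush with the corner).

The stool is on top of the table.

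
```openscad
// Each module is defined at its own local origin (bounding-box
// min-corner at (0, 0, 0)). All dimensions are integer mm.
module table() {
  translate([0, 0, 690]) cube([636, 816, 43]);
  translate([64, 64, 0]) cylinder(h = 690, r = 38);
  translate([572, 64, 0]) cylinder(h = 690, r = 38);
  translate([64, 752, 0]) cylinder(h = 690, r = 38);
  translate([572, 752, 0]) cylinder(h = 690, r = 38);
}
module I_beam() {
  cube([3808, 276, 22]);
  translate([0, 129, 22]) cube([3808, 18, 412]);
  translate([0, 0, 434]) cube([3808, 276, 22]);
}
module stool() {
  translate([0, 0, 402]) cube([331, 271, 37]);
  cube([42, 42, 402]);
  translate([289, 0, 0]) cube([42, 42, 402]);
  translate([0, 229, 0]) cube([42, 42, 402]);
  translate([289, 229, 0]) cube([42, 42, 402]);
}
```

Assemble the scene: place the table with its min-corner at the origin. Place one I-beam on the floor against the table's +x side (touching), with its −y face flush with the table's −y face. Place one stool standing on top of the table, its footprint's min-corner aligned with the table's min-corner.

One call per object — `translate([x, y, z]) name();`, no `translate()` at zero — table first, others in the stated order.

table();
translate([636, 0, 0]) I_beam();
translate([0, 0, 733]) stool();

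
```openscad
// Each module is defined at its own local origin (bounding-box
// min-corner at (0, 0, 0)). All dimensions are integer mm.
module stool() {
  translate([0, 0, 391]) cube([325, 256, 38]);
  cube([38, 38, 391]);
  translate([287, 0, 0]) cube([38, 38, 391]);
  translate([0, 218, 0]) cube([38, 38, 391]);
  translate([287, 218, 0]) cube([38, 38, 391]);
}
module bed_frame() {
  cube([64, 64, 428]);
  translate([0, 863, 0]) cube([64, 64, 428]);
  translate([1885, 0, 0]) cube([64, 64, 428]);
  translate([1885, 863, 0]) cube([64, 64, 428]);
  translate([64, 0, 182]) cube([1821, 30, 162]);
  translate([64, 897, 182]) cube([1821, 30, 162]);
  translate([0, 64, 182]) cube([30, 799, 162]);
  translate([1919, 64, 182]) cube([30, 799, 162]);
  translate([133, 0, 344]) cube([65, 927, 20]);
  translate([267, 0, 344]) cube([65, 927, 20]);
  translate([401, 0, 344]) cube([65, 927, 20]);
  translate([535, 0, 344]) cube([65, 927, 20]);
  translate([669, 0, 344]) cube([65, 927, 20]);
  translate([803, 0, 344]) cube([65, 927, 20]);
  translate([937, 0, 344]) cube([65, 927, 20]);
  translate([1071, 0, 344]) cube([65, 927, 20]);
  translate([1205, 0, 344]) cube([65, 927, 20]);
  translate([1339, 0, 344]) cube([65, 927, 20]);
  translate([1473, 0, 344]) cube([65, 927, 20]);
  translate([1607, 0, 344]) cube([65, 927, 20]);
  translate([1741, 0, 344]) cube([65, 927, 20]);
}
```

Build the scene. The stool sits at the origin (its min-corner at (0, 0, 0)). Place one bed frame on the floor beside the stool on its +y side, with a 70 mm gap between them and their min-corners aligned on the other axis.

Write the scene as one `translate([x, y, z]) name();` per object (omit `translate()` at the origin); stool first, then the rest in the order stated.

stool();
translate([0, 326, 0]) bed_frame();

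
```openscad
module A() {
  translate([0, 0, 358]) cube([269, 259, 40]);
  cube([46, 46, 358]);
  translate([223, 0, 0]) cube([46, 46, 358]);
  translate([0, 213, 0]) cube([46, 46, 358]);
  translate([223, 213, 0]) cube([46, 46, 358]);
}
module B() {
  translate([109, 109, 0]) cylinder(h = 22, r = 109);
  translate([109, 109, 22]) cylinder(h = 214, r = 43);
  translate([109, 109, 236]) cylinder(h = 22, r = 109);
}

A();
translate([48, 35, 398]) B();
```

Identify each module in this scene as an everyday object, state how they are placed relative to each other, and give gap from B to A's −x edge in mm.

The spool's min-x is at 48; the stool's min-x is 0; gap = 48 mm.

A is a stool. B is a spool. The spool is on top of the stool. The gap from the spool to the stool's −x edge is 48 mm.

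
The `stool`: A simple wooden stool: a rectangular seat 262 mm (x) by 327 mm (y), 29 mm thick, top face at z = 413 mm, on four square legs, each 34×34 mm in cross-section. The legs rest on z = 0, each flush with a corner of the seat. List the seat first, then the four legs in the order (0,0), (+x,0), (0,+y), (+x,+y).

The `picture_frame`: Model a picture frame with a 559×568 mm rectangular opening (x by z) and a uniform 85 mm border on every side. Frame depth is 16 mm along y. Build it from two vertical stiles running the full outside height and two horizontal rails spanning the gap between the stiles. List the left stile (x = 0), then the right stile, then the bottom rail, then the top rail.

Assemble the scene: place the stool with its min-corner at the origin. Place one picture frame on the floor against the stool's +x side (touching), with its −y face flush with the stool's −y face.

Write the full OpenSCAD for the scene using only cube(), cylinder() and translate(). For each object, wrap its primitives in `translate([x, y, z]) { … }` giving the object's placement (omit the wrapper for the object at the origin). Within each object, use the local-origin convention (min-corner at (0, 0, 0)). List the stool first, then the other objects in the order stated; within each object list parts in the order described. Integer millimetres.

translate([0, 0, 384]) cube([262, 327, 29]);
cube([34, 34, 384]);
translate([228, 0, 0]) cube([34, 34, 384]);
translate([0, 293, 0]) cube([34, 34, 384]);
translate([228, 293, 0]) cube([34, 34, 384]);
translate([262, 0, 0]) {
  cube([85, 16, 738]);
  translate([644, 0, 0]) cube([85, 16, 738]);
  translate([85, 0, 0]) cube([559, 16, 85]);
  translate([85, 0, 653]) cube([559, 16, 85]);
}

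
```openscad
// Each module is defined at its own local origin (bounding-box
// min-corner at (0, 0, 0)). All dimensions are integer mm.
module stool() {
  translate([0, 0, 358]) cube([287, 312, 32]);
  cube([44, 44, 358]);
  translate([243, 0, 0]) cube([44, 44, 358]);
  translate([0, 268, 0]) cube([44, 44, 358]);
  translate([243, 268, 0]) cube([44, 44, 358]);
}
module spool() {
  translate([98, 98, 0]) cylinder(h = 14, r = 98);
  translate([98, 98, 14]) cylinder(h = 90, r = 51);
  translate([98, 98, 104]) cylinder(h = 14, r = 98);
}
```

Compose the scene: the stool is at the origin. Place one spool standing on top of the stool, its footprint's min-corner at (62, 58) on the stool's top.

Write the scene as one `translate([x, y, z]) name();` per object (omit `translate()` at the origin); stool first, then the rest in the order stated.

stool();
translate([62, 58, 390]) spool();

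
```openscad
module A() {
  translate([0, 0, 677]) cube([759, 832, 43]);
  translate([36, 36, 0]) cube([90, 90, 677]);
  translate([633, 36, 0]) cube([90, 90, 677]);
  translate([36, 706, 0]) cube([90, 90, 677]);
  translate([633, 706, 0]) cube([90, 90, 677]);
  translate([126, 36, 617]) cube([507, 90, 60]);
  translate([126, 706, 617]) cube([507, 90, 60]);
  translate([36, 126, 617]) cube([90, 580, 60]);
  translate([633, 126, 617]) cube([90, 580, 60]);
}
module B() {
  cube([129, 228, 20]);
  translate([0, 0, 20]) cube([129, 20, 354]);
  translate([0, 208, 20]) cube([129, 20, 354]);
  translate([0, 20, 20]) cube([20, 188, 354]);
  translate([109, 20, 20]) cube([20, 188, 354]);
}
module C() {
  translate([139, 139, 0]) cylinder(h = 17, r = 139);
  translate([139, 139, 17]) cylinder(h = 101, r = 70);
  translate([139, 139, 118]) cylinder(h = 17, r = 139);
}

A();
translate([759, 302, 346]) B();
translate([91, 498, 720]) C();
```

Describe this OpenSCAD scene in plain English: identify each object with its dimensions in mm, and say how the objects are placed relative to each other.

A is a table with a 759×832 mm rectangular top, 43 mm thick, top surface at z = 720 mm, supported by four 90×90 mm square legs, each inset 36 mm from the nearest pair of top edges, running from the floor. Four apron rails, 90 mm thick and 60 mm tall, run between adjacent legs with their top edges flush with the underside of the top and their outer faces flush with the legs' outer faces.

B is an open storage box with external size 129×228×374 mm and wall thickness 20 mm (the base is also 20 mm thick). The base covers the whole footprint; the four walls stand on the base, with the y-facing walls full-width and the x-facing walls fitting between their inner faces.

C is a spool: two coaxial disc flanges of radius 139 mm and thickness 17 mm, joined by a core cylinder of radius 70 mm and height 101 mm. The lower flange rests on z = 0 and the three cylinders share a vertical axis.

The open box is beside the table with their tops flush at z = 720. The spool is on top of the table.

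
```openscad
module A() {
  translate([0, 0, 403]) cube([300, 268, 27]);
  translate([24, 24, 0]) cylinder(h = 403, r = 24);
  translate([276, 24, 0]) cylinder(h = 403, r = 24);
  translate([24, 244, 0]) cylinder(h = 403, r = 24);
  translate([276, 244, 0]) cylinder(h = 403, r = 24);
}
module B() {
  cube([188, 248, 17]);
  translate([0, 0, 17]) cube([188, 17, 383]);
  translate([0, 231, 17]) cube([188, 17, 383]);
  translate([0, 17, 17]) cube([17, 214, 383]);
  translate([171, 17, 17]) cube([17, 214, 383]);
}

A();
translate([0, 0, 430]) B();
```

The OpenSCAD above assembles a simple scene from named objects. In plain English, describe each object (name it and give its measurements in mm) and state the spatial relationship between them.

A is a simple wooden stool: a rectangular seat 300 mm (x) by 268 mm (y), 27 mm thick, top face at z = 430 mm, on four round legs, each 48 mm in diameter. The legs rest on z = 0, each leg's axis is inset half a diameter from the nearest pair of seat edges (so the leg's bounding box is flush with the corner).

B is an open storage box with external size 188×248×400 mm and wall thickness 17 mm (the base is also 17 mm thick). The base covers the whole footprint; the four walls stand on the base, with the y-facing walls full-width and the x-facing walls fitting between their inner faces.

The open box is on top of the stool.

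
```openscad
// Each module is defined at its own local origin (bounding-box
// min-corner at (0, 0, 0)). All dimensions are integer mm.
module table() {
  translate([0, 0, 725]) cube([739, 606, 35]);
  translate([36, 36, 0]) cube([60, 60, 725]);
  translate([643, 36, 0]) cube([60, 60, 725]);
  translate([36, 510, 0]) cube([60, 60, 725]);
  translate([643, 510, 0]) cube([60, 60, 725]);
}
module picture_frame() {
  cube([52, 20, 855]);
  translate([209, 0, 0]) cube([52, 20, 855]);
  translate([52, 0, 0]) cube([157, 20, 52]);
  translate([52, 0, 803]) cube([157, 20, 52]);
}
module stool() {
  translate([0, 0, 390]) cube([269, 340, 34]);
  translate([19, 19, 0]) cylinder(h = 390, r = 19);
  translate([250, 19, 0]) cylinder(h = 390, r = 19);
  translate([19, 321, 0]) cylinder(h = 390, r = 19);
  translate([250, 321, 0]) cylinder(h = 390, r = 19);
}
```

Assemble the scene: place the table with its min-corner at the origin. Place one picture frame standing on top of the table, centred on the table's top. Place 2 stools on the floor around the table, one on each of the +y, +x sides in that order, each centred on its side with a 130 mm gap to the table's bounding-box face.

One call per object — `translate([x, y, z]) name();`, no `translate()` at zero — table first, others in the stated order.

table();
translate([239, 293, 760]) picture_frame();
translate([235, 736, 0]) stool();
translate([869, 133, 0]) stool();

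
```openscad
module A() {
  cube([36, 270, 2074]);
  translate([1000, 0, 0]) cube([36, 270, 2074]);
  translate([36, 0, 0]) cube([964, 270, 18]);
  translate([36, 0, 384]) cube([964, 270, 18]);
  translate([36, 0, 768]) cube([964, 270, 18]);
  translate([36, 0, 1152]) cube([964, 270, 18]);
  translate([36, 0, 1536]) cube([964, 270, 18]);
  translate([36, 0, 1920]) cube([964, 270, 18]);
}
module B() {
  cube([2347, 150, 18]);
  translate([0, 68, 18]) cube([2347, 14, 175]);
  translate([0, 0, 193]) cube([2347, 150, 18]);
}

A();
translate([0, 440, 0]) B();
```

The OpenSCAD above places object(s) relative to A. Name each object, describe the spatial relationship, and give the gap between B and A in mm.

A is a bookshelf. B is an I-beam. The I-beam is on the floor beside the bookshelf on its +y side. The gap between the I-beam and the bookshelf is 170 mm.

The I-beam's nearest face is 170 mm from the bookshelf's +y face.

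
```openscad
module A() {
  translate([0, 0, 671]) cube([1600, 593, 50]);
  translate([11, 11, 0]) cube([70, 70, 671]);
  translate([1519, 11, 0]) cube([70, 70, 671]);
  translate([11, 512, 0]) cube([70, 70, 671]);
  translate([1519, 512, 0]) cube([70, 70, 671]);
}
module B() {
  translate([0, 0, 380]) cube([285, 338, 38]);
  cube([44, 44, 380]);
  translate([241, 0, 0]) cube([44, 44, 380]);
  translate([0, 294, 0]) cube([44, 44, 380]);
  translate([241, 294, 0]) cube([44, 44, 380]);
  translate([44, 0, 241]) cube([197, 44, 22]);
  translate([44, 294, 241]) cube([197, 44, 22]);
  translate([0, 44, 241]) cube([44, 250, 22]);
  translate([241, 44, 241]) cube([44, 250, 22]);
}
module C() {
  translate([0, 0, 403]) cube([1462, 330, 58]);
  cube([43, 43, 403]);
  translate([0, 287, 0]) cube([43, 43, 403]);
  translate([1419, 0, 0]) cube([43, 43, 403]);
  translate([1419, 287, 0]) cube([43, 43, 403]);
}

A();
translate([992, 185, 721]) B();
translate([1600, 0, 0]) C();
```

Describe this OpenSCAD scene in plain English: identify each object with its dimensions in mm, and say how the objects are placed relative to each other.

A is a table with a 1600×593 mm rectangular top, 50 mm thick, top surface at z = 721 mm, supported by four 70×70 mm square legs, each inset 11 mm from the nearest pair of top edges, running from the floor.

B is a simple wooden stool: a rectangular seat 285 mm (x) by 338 mm (y), 38 mm thick, top face at z = 418 mm, on four square legs, each 44×44 mm in cross-section. The legs rest on z = 0, each flush with a corner of the seat. Four stretchers, 44 mm wide and 22 mm tall, connect adjacent legs with their undersides at z = 241 mm, each running between the inner faces of the legs it joins and aligned with the legs' outer faces on the other axis.

C is a bench: a 1462×330 mm seat slab, 58 mm thick, top at z = 461 mm, on four 43×43 mm square legs flush with the seat corners and standing on z = 0.

The stool is on top of the table. The bench is against the table's +x side, with their −y faces flush.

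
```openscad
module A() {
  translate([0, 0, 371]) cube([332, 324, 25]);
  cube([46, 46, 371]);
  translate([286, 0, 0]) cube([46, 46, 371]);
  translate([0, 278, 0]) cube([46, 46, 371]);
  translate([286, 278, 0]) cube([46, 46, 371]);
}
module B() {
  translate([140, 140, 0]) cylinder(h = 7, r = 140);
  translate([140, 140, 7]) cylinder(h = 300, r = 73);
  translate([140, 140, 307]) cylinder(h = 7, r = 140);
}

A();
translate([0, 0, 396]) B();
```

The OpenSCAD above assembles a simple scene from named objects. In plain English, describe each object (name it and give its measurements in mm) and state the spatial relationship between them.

A is a four-legged stool. The seat is a 332×324×25 mm slab whose top surface is at z = 396 mm; four square legs, each 46×46 mm in cross-section, run from the floor (z = 0) to the underside of the seat, each flush with a corner of the seat.

B is a spool: two coaxial disc flanges of radius 140 mm and thickness 7 mm, joined by a core cylinder of radius 73 mm and height 300 mm. The lower flange rests on z = 0 and the three cylinders share a vertical axis.

The spool is on top of the stool.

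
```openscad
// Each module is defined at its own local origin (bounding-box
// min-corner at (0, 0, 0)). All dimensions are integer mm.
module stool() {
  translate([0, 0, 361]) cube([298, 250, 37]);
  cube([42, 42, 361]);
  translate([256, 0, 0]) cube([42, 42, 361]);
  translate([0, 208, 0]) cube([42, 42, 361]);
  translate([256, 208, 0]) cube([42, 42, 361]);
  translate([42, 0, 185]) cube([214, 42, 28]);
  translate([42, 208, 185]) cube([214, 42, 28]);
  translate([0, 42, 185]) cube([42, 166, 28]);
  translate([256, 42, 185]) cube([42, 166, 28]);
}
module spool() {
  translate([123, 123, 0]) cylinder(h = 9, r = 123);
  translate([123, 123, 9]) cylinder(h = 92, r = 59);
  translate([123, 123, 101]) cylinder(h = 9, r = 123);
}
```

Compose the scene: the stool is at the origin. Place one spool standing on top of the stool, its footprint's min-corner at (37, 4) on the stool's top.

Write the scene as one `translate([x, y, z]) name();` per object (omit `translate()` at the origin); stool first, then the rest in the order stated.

stool();
translate([37, 4, 398]) spool();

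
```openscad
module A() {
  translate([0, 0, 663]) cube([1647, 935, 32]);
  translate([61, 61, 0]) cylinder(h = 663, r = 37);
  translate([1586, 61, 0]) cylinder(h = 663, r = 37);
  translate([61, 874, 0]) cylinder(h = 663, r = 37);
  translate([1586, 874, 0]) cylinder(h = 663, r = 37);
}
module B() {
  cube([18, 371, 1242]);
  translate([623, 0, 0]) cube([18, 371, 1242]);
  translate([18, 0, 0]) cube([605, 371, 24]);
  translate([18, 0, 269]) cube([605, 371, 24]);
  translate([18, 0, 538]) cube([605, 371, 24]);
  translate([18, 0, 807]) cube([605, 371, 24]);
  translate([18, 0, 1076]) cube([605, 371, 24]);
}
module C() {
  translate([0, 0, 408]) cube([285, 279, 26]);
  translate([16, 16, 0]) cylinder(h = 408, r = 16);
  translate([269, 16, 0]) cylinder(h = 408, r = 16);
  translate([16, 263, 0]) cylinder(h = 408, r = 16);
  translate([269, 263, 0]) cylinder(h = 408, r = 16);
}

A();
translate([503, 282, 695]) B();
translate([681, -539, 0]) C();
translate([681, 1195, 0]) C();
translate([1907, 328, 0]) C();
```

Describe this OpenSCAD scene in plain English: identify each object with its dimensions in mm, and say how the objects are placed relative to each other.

A is a rectangular dining table. The top is 1647×935×32 mm with its upper surface at z = 695 mm. It stands on four round legs of 74 mm diameter, each leg's bounding box inset 24 mm from the nearest pair of top edges, running from the floor to the underside of the top.

B is a bookshelf 641 mm wide overall, 371 mm deep and 1242 mm tall. The two sides are 18 mm thick vertical panels. 5 horizontal shelves of 24 mm thickness span between the inner faces of the sides; the lowest shelf sits on the floor and shelves are stacked with a clear vertical gap of 245 mm between each pair.

C is a four-legged stool. The seat is 285×279 mm, 26 mm thick, top at z = 434 mm. It stands on four round legs, each 32 mm in diameter, from z = 0 to the seat underside, each leg's axis is inset half a diameter from the nearest pair of seat edges (so the leg's bounding box is flush with the corner).

The bookshelf is on top of the table, centred. Three stools sit around the table at the −y, +y, +x sides.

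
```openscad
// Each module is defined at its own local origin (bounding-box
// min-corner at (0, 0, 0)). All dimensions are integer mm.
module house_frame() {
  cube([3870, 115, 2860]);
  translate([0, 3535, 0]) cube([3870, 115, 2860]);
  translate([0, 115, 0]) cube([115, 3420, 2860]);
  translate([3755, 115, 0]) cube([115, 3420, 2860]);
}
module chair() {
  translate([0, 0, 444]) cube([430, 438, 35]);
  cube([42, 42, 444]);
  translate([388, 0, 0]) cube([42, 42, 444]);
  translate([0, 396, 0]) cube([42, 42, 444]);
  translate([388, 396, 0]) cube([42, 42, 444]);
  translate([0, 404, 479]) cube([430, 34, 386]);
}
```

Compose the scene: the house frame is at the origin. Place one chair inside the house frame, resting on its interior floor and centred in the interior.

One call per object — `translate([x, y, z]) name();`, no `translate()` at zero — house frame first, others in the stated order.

house_frame();
translate([1720, 1606, 0]) chair();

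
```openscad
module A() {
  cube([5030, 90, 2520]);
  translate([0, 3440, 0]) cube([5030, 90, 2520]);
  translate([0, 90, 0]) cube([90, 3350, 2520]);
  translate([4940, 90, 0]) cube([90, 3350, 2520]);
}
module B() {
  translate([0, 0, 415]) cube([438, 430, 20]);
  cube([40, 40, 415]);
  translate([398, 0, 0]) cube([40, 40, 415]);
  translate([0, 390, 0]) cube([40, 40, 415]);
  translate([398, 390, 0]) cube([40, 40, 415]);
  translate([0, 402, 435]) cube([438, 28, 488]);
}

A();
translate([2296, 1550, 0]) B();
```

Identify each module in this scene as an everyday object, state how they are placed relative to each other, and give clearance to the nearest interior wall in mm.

A is a house frame. B is a chair. The chair sits inside the house frame, centred. The clearance to the nearest interior wall is 1460 mm.

Clearances: x = 2206, y = 1460; minimum 1460 mm.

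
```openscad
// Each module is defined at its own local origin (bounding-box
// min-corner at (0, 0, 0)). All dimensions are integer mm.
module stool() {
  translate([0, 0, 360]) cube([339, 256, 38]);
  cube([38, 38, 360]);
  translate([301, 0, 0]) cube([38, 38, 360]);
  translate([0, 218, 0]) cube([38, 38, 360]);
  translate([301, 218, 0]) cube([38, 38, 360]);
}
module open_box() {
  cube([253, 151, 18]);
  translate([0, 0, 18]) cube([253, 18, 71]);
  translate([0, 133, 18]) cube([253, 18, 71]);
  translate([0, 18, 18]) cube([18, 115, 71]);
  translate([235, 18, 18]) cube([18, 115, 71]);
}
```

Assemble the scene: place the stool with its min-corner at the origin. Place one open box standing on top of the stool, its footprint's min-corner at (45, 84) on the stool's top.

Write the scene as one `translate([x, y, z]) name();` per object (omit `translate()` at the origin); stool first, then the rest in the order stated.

stool();
translate([45, 84, 398]) open_box();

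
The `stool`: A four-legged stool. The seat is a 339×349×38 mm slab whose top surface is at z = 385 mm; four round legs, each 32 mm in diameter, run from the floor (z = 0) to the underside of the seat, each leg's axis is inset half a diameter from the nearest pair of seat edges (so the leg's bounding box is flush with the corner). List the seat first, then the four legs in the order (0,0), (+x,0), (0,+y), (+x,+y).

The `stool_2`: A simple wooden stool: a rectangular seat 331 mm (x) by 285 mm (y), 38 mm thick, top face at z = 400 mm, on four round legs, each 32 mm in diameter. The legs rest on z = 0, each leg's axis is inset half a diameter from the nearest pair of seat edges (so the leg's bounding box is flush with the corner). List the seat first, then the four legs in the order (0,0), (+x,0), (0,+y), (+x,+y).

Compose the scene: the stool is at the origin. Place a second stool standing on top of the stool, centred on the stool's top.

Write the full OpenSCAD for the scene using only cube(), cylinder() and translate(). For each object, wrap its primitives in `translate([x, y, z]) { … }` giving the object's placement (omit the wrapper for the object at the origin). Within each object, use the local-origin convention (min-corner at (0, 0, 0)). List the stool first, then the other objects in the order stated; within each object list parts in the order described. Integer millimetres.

translate([0, 0, 347]) cube([339, 349, 38]);
translate([16, 16, 0]) cylinder(h = 347, r = 16);
translate([323, 16, 0]) cylinder(h = 347, r = 16);
translate([16, 333, 0]) cylinder(h = 347, r = 16);
translate([323, 333, 0]) cylinder(h = 347, r = 16);
translate([4, 32, 385]) {
  translate([0, 0, 362]) cube([331, 285, 38]);
  translate([16, 16, 0]) cylinder(h = 362, r = 16);
  translate([315, 16, 0]) cylinder(h = 362, r = 16);
  translate([16, 269, 0]) cylinder(h = 362, r = 16);
  translate([315, 269, 0]) cylinder(h = 362, r = 16);
}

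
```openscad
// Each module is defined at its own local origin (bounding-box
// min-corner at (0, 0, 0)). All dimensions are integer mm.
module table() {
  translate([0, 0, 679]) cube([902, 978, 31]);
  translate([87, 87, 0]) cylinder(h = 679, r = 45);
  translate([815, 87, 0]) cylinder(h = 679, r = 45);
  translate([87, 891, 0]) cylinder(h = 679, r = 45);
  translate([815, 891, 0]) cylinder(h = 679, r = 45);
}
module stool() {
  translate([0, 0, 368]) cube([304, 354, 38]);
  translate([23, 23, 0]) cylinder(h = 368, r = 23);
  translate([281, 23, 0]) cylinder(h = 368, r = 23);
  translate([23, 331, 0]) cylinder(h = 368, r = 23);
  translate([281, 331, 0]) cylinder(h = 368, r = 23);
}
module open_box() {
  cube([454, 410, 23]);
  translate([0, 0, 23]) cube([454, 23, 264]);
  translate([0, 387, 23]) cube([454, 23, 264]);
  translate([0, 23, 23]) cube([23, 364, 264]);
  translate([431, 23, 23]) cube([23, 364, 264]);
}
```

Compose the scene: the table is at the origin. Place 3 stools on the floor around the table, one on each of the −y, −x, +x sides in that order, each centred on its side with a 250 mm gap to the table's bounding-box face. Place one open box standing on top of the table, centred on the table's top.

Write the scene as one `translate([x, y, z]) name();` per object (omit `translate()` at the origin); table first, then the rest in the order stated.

table();
translate([299, -604, 0]) stool();
translate([-554, 312, 0]) stool();
translate([1152, 312, 0]) stool();
translate([224, 284, 710]) open_box();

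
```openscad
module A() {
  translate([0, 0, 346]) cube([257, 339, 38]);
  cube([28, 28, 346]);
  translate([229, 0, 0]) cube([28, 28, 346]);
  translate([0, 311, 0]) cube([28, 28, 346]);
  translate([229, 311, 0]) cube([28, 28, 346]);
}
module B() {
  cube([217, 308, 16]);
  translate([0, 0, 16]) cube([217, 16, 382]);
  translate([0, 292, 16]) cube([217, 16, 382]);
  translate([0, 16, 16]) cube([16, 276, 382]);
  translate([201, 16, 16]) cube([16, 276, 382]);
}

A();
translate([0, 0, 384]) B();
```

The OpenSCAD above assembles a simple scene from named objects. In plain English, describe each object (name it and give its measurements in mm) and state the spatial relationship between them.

A is a four-legged stool. The seat is a 257×339×38 mm slab whose top surface is at z = 384 mm; four square legs, each 28×28 mm in cross-section, run from the floor (z = 0) to the underside of the seat, each flush with a corner of the seat.

B is an open storage box with external size 217×308×398 mm and wall thickness 16 mm (the base is also 16 mm thick). The base covers the whole footprint; the four walls stand on the base, with the y-facing walls full-width and the x-facing walls fitting between their inner faces.

The open box is on top of the stool.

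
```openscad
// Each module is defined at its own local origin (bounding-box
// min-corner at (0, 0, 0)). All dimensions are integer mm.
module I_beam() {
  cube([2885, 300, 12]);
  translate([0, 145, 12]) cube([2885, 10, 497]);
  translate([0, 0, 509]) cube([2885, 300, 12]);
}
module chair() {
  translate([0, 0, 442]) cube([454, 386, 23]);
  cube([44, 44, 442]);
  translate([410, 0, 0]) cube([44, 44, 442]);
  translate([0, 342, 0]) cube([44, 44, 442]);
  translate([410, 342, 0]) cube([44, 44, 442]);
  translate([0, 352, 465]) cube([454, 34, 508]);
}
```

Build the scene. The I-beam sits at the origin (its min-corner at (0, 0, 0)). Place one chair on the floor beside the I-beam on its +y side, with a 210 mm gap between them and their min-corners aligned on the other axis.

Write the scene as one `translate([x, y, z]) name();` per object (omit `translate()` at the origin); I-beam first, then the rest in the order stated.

I_beam();
translate([0, 510, 0]) chair();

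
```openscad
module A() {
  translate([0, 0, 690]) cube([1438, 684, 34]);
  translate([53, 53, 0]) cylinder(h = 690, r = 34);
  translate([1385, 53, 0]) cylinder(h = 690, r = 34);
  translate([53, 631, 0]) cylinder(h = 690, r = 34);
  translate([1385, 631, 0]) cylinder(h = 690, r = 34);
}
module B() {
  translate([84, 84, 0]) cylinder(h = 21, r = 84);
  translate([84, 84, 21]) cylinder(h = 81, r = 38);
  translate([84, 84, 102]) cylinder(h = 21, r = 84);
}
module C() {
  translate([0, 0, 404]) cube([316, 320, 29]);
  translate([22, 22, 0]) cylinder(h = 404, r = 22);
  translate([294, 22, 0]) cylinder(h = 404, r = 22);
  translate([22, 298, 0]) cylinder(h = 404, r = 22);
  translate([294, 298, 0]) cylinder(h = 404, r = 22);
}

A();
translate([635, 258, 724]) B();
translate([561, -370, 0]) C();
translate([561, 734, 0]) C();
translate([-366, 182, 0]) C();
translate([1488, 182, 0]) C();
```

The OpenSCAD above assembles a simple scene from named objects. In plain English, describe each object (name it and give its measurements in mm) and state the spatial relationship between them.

A is a table with a 1438×684 mm rectangular top, 34 mm thick, top surface at z = 724 mm, supported by four round legs of 68 mm diameter, each leg's bounding box inset 19 mm from the nearest pair of top edges, running from the floor.

B is a spool: two coaxial disc flanges of radius 84 mm and thickness 21 mm, joined by a core cylinder of radius 38 mm and height 81 mm. The lower flange rests on z = 0 and the three cylinders share a vertical axis.

C is a four-legged stool. The seat is 316×320 mm, 29 mm thick, top at z = 433 mm. It stands on four round legs, each 44 mm in diameter, from z = 0 to the seat underside, each leg's axis is inset half a diameter from the nearest pair of seat edges (so the leg's bounding box is flush with the corner).

The spool is on top of the table, centred. Four stools sit around the table at the −y, +y, −x, +x sides.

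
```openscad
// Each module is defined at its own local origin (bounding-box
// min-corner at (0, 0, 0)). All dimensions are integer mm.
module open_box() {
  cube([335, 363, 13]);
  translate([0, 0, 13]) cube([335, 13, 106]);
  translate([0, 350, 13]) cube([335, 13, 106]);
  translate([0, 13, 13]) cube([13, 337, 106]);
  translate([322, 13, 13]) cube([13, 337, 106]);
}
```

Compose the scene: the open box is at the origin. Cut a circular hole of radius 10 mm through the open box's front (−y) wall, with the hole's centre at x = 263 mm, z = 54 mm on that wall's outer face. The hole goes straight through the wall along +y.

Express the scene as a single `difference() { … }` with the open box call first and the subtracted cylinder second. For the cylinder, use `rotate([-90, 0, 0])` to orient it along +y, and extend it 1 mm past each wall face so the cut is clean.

difference() {
  open_box();
  translate([263, -1, 54]) rotate([-90, 0, 0]) cylinder(h = 15, r = 10);
}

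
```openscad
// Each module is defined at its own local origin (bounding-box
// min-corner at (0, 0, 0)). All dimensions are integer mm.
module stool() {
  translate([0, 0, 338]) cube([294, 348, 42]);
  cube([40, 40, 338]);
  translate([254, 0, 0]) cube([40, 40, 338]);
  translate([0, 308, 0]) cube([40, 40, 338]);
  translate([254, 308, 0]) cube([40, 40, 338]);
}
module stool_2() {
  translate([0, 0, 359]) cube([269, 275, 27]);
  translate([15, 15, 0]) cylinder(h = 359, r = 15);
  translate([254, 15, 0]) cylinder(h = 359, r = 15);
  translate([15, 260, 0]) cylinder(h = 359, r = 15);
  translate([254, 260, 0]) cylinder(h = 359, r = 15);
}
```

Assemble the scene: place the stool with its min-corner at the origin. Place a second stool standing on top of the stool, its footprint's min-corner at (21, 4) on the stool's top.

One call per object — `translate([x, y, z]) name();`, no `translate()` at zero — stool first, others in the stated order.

stool();
translate([21, 4, 380]) stool_2();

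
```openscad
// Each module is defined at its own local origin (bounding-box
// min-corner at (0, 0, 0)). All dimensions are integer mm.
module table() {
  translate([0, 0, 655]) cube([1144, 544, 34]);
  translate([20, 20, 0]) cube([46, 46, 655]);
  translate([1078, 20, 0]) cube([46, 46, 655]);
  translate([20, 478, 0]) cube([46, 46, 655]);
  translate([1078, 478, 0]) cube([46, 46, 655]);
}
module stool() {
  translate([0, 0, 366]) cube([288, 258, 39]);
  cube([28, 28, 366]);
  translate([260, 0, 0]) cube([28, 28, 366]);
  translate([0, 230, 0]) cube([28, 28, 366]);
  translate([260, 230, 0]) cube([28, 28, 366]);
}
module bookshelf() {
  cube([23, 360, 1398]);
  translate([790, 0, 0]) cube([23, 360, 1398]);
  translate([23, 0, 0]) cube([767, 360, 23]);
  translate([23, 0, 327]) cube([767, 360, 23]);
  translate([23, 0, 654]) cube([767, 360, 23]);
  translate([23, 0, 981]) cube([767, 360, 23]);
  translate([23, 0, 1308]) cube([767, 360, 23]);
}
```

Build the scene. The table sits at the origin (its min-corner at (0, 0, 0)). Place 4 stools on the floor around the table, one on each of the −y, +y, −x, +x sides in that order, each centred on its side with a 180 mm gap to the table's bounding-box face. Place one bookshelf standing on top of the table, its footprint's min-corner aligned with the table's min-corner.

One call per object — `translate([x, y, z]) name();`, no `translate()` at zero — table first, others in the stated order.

table();
translate([428, -438, 0]) stool();
translate([428, 724, 0]) stool();
translate([-468, 143, 0]) stool();
translate([1324, 143, 0]) stool();
translate([0, 0, 689]) bookshelf();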